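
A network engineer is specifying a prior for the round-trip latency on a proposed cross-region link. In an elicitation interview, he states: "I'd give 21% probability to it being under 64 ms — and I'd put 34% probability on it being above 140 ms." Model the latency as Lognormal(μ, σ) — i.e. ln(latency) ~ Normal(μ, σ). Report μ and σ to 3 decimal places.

μ ≈ 4.677, σ ≈ 0.642

If T ~ Lognormal(μ,σ) then ln T ~ Normal(μ,σ), so the p-quantile of ln T is μ + z_p·σ.
ln(64) = 4.159 and ln(140) = 4.942; z_{0.21} = -0.8064, z_{0.66} = 0.4125.
σ = (4.942 − 4.159)/(0.4125 − (-0.8064)) = 0.642.
μ = 4.159 − (-0.8064)·0.642 = 4.677.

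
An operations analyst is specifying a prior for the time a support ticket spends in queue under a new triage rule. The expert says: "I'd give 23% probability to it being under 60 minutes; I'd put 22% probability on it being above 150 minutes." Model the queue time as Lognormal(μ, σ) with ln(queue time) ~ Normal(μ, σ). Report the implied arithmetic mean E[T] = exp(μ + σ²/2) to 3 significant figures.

If T ~ Lognormal(μ,σ) then ln T ~ Normal(μ,σ), so the p-quantile of ln T is μ + z_p·σ.
ln(60) = 4.094 and ln(150) = 5.011; z_{0.23} = -0.7388, z_{0.78} = 0.7722.
σ = (5.011 − 4.094)/(0.7722 − (-0.7388)) = 0.606.
μ = 4.094 − (-0.7388)·0.606 = 4.542.
E[T] = exp(μ + σ²/2) = exp(4.542 + 0.1839) = 113 minutes.

E[T] ≈ 113 minutes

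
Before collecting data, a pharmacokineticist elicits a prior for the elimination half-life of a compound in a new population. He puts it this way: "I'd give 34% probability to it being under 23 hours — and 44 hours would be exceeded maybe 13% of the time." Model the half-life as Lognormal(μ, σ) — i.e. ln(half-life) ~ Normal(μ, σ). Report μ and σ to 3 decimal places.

μ ≈ 3.309, σ ≈ 0.422

If T ~ Lognormal(μ,σ) then ln T ~ Normal(μ,σ), so the p-quantile of ln T is μ + z_p·σ.
ln(23) = 3.135 and ln(44) = 3.784; z_{0.34} = -0.4125, z_{0.87} = 1.126.
σ = (3.784 − 3.135)/(1.126 − (-0.4125)) = 0.422.
μ = 3.135 − (-0.4125)·0.422 = 3.309.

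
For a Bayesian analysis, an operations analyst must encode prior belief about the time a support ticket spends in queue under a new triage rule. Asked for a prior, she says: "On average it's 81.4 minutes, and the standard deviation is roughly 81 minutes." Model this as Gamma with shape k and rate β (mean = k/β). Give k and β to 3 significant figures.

For Gamma(k, rate β): mean = k/β, variance = k/β², so CV = 1/√k.
CV = SD/mean = 81/81.4 = 0.9951, hence k = 1/CV² = 1.01.
Then β = k/mean = 1.01/81.4 = 0.0124.

k ≈ 1.01, β ≈ 0.0124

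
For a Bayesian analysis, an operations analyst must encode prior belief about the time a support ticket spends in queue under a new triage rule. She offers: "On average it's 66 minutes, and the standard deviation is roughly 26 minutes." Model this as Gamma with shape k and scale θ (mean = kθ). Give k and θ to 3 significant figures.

k ≈ 6.44, θ ≈ 10.2

For Gamma(k, scale θ): mean = kθ, variance = kθ², so CV = 1/√k.
CV = SD/mean = 26/66 = 0.3939, hence k = 1/CV² = 6.44.
Then θ = mean/k = 66/6.44 = 10.2.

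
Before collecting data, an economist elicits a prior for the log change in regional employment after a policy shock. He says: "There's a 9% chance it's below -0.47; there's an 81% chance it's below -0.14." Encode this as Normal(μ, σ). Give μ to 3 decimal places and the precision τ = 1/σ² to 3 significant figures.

For Normal(μ,σ), the p-quantile is μ + z_p·σ. Here z_{0.09} = -1.341, z_{0.81} = 0.8779.
So -0.47 = μ − 1.341σ and -0.14 = μ + 0.8779σ.
Subtracting: σ = (-0.14 − -0.47)/(0.8779 − (-1.341)) = 0.149.
Then μ = -0.47 − (-1.341)·0.149 = -0.271.
Precision τ = 1/σ² = 1/0.1487² = 45.2.

μ = -0.271, τ = 45.2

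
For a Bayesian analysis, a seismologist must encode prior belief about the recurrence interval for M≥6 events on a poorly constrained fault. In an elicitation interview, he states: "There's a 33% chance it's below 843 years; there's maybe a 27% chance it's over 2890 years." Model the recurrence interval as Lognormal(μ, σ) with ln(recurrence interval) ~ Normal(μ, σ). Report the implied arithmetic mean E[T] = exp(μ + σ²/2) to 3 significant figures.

If T ~ Lognormal(μ,σ) then ln T ~ Normal(μ,σ), so the p-quantile of ln T is μ + z_p·σ.
ln(843) = 6.737 and ln(2890) = 7.969; z_{0.33} = -0.4399, z_{0.73} = 0.6128.
σ = (7.969 − 6.737)/(0.6128 − (-0.4399)) = 1.170.
μ = 6.737 − (-0.4399)·1.170 = 7.252.
E[T] = exp(μ + σ²/2) = exp(7.252 + 0.6848) = 2800 years.

E[T] ≈ 2800 years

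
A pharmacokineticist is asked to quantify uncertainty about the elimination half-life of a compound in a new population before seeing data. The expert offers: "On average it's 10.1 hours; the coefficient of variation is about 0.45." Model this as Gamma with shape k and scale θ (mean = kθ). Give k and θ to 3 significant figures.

k ≈ 4.94, θ ≈ 2.05

For Gamma(k, scale θ): mean = kθ, variance = kθ², so CV = 1/√k.
CV = 0.45, hence k = 1/CV² = 4.94.
Then θ = mean/k = 10.1/4.94 = 2.05.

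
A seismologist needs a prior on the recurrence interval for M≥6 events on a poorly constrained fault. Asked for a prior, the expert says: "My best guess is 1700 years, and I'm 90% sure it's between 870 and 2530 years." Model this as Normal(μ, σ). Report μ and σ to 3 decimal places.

μ = 1700.000, σ = 504.604

A symmetric 90% interval runs μ ± z·σ with z = 1.645.
Half-width = 830, so σ = 830/1.645 = 504.604.
μ is the stated best guess, 1700.000.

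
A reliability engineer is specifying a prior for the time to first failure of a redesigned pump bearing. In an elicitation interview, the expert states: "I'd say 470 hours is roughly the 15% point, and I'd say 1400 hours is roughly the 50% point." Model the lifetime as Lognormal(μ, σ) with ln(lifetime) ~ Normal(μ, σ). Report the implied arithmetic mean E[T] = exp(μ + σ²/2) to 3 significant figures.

If T ~ Lognormal(μ,σ) then ln T ~ Normal(μ,σ), so the p-quantile of ln T is μ + z_p·σ.
ln(470) = 6.153 and ln(1400) = 7.244; z_{0.15} = -1.036, z_{0.5} = 0.
σ = (7.244 − 6.153)/(0 − (-1.036)) = 1.053.
μ = 6.153 − (-1.036)·1.053 = 7.244.
E[T] = exp(μ + σ²/2) = exp(7.244 + 0.5545) = 2440 hours.

E[T] ≈ 2440 hours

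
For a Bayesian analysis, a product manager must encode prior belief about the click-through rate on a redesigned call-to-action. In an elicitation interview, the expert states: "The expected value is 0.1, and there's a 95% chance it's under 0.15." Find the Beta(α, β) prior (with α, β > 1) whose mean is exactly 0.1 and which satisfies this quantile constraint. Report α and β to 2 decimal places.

α ≈ 11.27, β ≈ 101.43

With mean 0.1 fixed, write α = 0.1s, β = 0.9s where s = α+β.
Need P(θ < 0.15) = 0.95 under Beta(0.1s, 0.9s). Normal approximation: (q−m)/√(m(1−m)/s) ≈ z_{0.95} = 1.64, so s ≈ 0.1·0.9·(1.64)²/(0.15−0.1)² = 97.4.
At s = 97.4: P(θ<0.15) ≈ 0.938. Adjusting to match 0.95 gives s ≈ 112.70.
So α = 0.1·112.70 ≈ 11.27, β = 0.9·112.70 ≈ 101.43.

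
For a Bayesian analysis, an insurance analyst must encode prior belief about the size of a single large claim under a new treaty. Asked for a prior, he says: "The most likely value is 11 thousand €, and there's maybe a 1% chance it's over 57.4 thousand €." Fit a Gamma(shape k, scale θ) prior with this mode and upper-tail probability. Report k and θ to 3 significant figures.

k ≈ 2.42, θ ≈ 7.76

Gamma(k,θ) with k>1 has mode (k−1)θ, so θ = 11/(k−1).
Need P(X < 57.4) = 0.99 with θ tied to k this way. Start at k = 2, θ = 11: P(X<57.4) ≈ 0.966.
Too low — raise k to concentrate. Iterating converges to k ≈ 2.42.
Then θ = 11/(2.42−1) ≈ 7.76.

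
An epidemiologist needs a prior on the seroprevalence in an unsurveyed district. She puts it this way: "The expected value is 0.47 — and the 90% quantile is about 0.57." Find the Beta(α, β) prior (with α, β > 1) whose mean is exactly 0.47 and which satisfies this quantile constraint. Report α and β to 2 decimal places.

With mean 0.47 fixed, write α = 0.47s, β = 0.53s where s = α+β.
Need P(θ < 0.57) = 0.9 under Beta(0.47s, 0.53s). Normal approximation: (q−m)/√(m(1−m)/s) ≈ z_{0.9} = 1.28, so s ≈ 0.47·0.53·(1.28)²/(0.57−0.47)² = 40.9.
At s = 40.9: P(θ<0.57) ≈ 0.900. Adjusting to match 0.9 gives s ≈ 40.84.
So α = 0.47·40.84 ≈ 19.20, β = 0.53·40.84 ≈ 21.65.

α ≈ 19.20, β ≈ 21.65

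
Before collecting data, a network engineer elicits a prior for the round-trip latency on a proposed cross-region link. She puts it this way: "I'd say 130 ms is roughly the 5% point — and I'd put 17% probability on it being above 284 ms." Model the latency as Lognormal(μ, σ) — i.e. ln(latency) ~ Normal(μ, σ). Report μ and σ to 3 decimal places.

If T ~ Lognormal(μ,σ) then ln T ~ Normal(μ,σ), so the p-quantile of ln T is μ + z_p·σ.
ln(130) = 4.868 and ln(284) = 5.649; z_{0.05} = -1.645, z_{0.83} = 0.9542.
σ = (5.649 − 4.868)/(0.9542 − (-1.645)) = 0.301.
μ = 4.868 − (-1.645)·0.301 = 5.362.

μ ≈ 5.362, σ ≈ 0.301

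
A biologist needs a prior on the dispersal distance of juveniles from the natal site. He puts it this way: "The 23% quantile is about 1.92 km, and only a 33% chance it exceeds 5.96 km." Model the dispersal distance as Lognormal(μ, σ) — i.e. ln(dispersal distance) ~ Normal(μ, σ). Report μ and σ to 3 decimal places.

If T ~ Lognormal(μ,σ) then ln T ~ Normal(μ,σ), so the p-quantile of ln T is μ + z_p·σ.
ln(1.92) = 0.6523 and ln(5.96) = 1.785; z_{0.23} = -0.7388, z_{0.67} = 0.4399.
σ = (1.785 − 0.6523)/(0.4399 − (-0.7388)) = 0.961.
μ = 0.6523 − (-0.7388)·0.961 = 1.362.

μ ≈ 1.362, σ ≈ 0.961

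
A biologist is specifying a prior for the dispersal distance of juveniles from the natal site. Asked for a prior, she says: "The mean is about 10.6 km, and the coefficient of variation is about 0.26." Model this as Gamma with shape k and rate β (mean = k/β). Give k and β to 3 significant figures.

For Gamma(k, rate β): mean = k/β, variance = k/β², so CV = 1/√k.
CV = 0.26, hence k = 1/CV² = 14.8.
Then β = k/mean = 14.8/10.6 = 1.4.

k ≈ 14.8, β ≈ 1.4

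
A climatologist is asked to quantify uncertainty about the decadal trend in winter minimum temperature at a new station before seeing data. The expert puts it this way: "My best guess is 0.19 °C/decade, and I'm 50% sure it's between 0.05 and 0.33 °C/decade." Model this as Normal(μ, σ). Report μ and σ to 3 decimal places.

μ = 0.190, σ = 0.208

A symmetric 50% interval runs μ ± z·σ with z = 0.6745.
Half-width = 0.14, so σ = 0.14/0.6745 = 0.208.
μ is the stated best guess, 0.190.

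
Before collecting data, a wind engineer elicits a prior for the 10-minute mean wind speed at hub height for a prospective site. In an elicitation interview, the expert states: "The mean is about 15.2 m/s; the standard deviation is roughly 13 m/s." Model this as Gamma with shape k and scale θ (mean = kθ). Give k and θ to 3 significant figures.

k ≈ 1.37, θ ≈ 11.1

For Gamma(k, scale θ): mean = kθ, variance = kθ², so CV = 1/√k.
CV = SD/mean = 13/15.2 = 0.8553, hence k = 1/CV² = 1.37.
Then θ = mean/k = 15.2/1.37 = 11.1.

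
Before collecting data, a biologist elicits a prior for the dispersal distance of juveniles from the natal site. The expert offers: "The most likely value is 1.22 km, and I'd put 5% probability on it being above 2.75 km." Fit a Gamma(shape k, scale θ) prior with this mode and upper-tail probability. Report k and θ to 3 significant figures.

Gamma(k,θ) with k>1 has mode (k−1)θ, so θ = 1.22/(k−1).
Need P(X < 2.75) = 0.95 with θ tied to k this way. Start at k = 2, θ = 1.22: P(X<2.75) ≈ 0.658.
Too low — raise k to concentrate. Iterating converges to k ≈ 5.16.
Then θ = 1.22/(5.16−1) ≈ 0.294.

k ≈ 5.16, θ ≈ 0.294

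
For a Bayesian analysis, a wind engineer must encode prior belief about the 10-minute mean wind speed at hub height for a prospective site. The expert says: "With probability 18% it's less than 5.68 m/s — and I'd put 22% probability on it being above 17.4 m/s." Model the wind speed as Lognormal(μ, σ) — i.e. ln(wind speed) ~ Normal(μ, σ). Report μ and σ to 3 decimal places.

If T ~ Lognormal(μ,σ) then ln T ~ Normal(μ,σ), so the p-quantile of ln T is μ + z_p·σ.
ln(5.68) = 1.737 and ln(17.4) = 2.856; z_{0.18} = -0.9154, z_{0.78} = 0.7722.
σ = (2.856 − 1.737)/(0.7722 − (-0.9154)) = 0.663.
μ = 1.737 − (-0.9154)·0.663 = 2.344.

μ ≈ 2.344, σ ≈ 0.663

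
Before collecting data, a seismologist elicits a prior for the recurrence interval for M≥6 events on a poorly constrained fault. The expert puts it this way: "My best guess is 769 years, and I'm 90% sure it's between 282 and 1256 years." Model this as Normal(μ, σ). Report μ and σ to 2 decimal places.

A symmetric 90% interval runs μ ± z·σ with z = 1.645.
Half-width = 487, so σ = 487/1.645 = 296.07.
μ is the stated best guess, 769.00.

μ = 769.00, σ = 296.07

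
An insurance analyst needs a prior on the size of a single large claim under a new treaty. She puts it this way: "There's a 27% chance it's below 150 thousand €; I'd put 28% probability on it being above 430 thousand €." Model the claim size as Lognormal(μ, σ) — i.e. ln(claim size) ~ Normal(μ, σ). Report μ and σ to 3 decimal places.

If T ~ Lognormal(μ,σ) then ln T ~ Normal(μ,σ), so the p-quantile of ln T is μ + z_p·σ.
ln(150) = 5.011 and ln(430) = 6.064; z_{0.27} = -0.6128, z_{0.72} = 0.5828.
σ = (6.064 − 5.011)/(0.5828 − (-0.6128)) = 0.881.
μ = 5.011 − (-0.6128)·0.881 = 5.550.

μ ≈ 5.550, σ ≈ 0.881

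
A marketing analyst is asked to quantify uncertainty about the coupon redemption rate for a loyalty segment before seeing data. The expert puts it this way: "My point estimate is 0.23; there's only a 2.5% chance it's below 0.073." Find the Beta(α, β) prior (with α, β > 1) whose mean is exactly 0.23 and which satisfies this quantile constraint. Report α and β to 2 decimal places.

α ≈ 4.16, β ≈ 13.92

With mean 0.23 fixed, write α = 0.23s, β = 0.77s where s = α+β.
Need P(θ < 0.073) = 0.025 under Beta(0.23s, 0.77s). Normal approximation: (q−m)/√(m(1−m)/s) ≈ z_{0.025} = -1.96, so s ≈ 0.23·0.77·(-1.96)²/(0.073−0.23)² = 27.6.
At s = 27.6: P(θ<0.073) ≈ 0.007. Adjusting to match 0.025 gives s ≈ 18.08.
So α = 0.23·18.08 ≈ 4.16, β = 0.77·18.08 ≈ 13.92.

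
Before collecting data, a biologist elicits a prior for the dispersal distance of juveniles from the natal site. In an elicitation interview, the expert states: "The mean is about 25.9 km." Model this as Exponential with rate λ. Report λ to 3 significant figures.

λ ≈ 0.0386

Exponential mean = 1/λ, so λ = 1/25.9 = 0.0386.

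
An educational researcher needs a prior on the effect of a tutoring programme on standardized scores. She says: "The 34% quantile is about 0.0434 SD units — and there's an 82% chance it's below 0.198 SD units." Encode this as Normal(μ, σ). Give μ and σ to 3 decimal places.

The p-quantile of Normal(μ,σ) is μ + z_p·σ, with z_{0.34} = -0.4125 and z_{0.82} = 0.9154.
Eliminate σ: μ = (z₂·x₁ − z₁·x₂)/(z₂ − z₁) = (0.9154·0.0434 − (-0.4125)·0.198)/1.328 = 0.091.
Then σ = (x₂ − x₁)/(z₂ − z₁) = (0.198 − 0.0434)/1.328 = 0.116.

μ = 0.091, σ = 0.116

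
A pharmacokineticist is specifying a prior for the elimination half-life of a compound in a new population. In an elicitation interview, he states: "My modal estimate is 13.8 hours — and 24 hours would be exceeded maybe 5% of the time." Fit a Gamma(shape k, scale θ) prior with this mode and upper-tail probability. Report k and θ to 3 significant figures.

Gamma(k,θ) with k>1 has mode (k−1)θ, so θ = 13.8/(k−1).
Need P(X < 24) = 0.95 with θ tied to k this way. Start at k = 2, θ = 13.8: P(X<24) ≈ 0.519.
Too low — raise k to concentrate. Iterating converges to k ≈ 10.1.
Then θ = 13.8/(10.1−1) ≈ 1.51.

k ≈ 10.1, θ ≈ 1.51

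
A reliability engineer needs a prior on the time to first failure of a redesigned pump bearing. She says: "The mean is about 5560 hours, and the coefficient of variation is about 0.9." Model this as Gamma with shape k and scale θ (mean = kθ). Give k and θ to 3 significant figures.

k ≈ 1.23, θ ≈ 4500

For Gamma(k, scale θ): mean = kθ, variance = kθ², so CV = 1/√k.
CV = 0.9, hence k = 1/CV² = 1.23.
Then θ = mean/k = 5560/1.23 = 4500.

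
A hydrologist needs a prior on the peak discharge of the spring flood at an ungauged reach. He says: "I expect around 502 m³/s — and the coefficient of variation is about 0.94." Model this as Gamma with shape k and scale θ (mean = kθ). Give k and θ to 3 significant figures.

For Gamma(k, scale θ): mean = kθ, variance = kθ², so CV = 1/√k.
CV = 0.94, hence k = 1/CV² = 1.13.
Then θ = mean/k = 502/1.13 = 444.

k ≈ 1.13, θ ≈ 444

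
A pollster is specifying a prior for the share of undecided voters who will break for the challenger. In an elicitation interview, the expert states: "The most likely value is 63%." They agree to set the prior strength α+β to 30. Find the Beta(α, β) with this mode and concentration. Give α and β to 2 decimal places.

For α,β > 1 the Beta mode is (α−1)/(α+β−2). With α+β = 30, the mode is (α−1)/28.
Set (α−1)/28 = 0.63 → α = 1 + 0.63·28 = 18.64.
β = 30 − α = 11.36.

α = 18.64, β = 11.36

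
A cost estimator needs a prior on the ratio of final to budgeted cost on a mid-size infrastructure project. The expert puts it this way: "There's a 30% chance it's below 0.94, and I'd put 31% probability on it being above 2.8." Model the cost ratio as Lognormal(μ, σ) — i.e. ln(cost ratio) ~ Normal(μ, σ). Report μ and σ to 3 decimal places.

If T ~ Lognormal(μ,σ) then ln T ~ Normal(μ,σ), so the p-quantile of ln T is μ + z_p·σ.
ln(0.94) = -0.06188 and ln(2.8) = 1.03; z_{0.3} = -0.5244, z_{0.69} = 0.4959.
σ = (1.03 − -0.06188)/(0.4959 − (-0.5244)) = 1.070.
μ = -0.06188 − (-0.5244)·1.070 = 0.499.

μ ≈ 0.499, σ ≈ 1.070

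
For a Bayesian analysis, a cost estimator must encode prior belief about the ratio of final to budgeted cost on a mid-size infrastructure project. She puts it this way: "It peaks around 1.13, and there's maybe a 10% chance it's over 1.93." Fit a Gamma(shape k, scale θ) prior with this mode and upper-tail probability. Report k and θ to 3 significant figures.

Gamma(k,θ) with k>1 has mode (k−1)θ, so θ = 1.13/(k−1).
Need P(X < 1.93) = 0.9 with θ tied to k this way. Start at k = 2, θ = 1.13: P(X<1.93) ≈ 0.509.
Too low — raise k to concentrate. Iterating converges to k ≈ 7.61.
Then θ = 1.13/(7.61−1) ≈ 0.171.

k ≈ 7.61, θ ≈ 0.171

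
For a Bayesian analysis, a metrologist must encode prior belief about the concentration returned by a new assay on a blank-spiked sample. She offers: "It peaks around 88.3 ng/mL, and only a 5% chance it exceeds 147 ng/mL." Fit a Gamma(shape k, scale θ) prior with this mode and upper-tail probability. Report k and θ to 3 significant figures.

Gamma(k,θ) with k>1 has mode (k−1)θ, so θ = 88.3/(k−1).
Need P(X < 147) = 0.95 with θ tied to k this way. Start at k = 2, θ = 88.3: P(X<147) ≈ 0.496.
Too low — raise k to concentrate. Iterating converges to k ≈ 11.8.
Then θ = 88.3/(11.8−1) ≈ 8.21.

k ≈ 11.8, θ ≈ 8.21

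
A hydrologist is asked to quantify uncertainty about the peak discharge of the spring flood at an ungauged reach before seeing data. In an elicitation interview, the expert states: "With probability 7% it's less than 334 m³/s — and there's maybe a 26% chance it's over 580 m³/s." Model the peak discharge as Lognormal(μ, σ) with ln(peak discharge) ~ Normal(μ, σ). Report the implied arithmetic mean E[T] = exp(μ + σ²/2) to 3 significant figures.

E[T] ≈ 507 m³/s

If T ~ Lognormal(μ,σ) then ln T ~ Normal(μ,σ), so the p-quantile of ln T is μ + z_p·σ.
ln(334) = 5.811 and ln(580) = 6.363; z_{0.07} = -1.476, z_{0.74} = 0.6433.
σ = (6.363 − 5.811)/(0.6433 − (-1.476)) = 0.260.
μ = 5.811 − (-1.476)·0.260 = 6.195.
E[T] = exp(μ + σ²/2) = exp(6.195 + 0.0339) = 507 m³/s.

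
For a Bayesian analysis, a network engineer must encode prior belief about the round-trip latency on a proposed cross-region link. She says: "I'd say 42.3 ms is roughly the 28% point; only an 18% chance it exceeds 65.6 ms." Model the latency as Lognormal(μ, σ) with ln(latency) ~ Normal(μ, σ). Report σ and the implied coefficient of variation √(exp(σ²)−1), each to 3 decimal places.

If T ~ Lognormal(μ,σ) then ln T ~ Normal(μ,σ), so the p-quantile of ln T is μ + z_p·σ.
ln(42.3) = 3.745 and ln(65.6) = 4.184; z_{0.28} = -0.5828, z_{0.82} = 0.9154.
σ = (4.184 − 3.745)/(0.9154 − (-0.5828)) = 0.293.
μ = 3.745 − (-0.5828)·0.293 = 3.915.
CV = √(exp(σ²)−1) = √(exp(0.0858)−1) = 0.299.

σ ≈ 0.293, CV ≈ 0.299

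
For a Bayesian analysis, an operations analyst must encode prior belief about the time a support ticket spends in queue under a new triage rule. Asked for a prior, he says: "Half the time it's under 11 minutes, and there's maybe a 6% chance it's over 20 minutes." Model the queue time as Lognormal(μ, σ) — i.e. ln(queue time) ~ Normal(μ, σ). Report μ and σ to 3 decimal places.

If T ~ Lognormal(μ,σ) then ln T ~ Normal(μ,σ), so the p-quantile of ln T is μ + z_p·σ.
ln(11) = 2.398 and ln(20) = 2.996; z_{0.5} = 0, z_{0.94} = 1.555.
σ = (2.996 − 2.398)/(1.555 − (0)) = 0.385.
μ = 2.398 − (0)·0.385 = 2.398.

μ ≈ 2.398, σ ≈ 0.385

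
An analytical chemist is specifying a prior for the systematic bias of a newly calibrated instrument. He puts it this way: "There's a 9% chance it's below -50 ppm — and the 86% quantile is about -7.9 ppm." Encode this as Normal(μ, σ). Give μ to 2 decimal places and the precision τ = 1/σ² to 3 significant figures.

For Normal(μ,σ), the p-quantile is μ + z_p·σ. Here z_{0.09} = -1.341, z_{0.86} = 1.08.
So -50 = μ − 1.341σ and -7.9 = μ + 1.08σ.
Subtracting: σ = (-7.9 − -50)/(1.08 − (-1.341)) = 17.39.
Then μ = -50 − (-1.341)·17.39 = -26.69.
Precision τ = 1/σ² = 1/17.39² = 0.00331.

μ = -26.69, τ = 0.00331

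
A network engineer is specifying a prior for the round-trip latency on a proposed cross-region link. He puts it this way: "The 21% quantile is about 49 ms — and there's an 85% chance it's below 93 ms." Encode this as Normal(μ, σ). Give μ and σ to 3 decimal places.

μ = 68.254, σ = 23.876

The p-quantile of Normal(μ,σ) is μ + z_p·σ, with z_{0.21} = -0.8064 and z_{0.85} = 1.036.
Eliminate σ: μ = (z₂·x₁ − z₁·x₂)/(z₂ − z₁) = (1.036·49 − (-0.8064)·93)/1.843 = 68.254.
Then σ = (x₂ − x₁)/(z₂ − z₁) = (93 − 49)/1.843 = 23.876.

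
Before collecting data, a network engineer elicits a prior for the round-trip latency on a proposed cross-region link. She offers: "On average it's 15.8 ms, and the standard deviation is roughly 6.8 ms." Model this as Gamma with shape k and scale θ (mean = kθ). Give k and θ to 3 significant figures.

k ≈ 5.4, θ ≈ 2.93

For Gamma(k, scale θ): mean = kθ, variance = kθ², so CV = 1/√k.
CV = SD/mean = 6.8/15.8 = 0.4304, hence k = 1/CV² = 5.4.
Then θ = mean/k = 15.8/5.4 = 2.93.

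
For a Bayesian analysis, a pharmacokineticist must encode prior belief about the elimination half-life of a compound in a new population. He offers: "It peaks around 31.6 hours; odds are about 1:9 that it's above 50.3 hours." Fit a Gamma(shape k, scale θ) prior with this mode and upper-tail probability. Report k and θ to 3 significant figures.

Gamma(k,θ) with k>1 has mode (k−1)θ, so θ = 31.6/(k−1).
Need P(X < 50.3) = 0.9 with θ tied to k this way. Start at k = 2, θ = 31.6: P(X<50.3) ≈ 0.472.
Too low — raise k to concentrate. Iterating converges to k ≈ 9.69.
Then θ = 31.6/(9.69−1) ≈ 3.64.

k ≈ 9.69, θ ≈ 3.64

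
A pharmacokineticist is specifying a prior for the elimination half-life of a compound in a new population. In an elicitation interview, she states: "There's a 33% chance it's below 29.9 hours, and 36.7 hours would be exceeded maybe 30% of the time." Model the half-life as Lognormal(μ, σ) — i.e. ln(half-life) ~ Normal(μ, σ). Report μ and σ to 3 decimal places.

μ ≈ 3.491, σ ≈ 0.213

If T ~ Lognormal(μ,σ) then ln T ~ Normal(μ,σ), so the p-quantile of ln T is μ + z_p·σ.
ln(29.9) = 3.398 and ln(36.7) = 3.603; z_{0.33} = -0.4399, z_{0.7} = 0.5244.
σ = (3.603 − 3.398)/(0.5244 − (-0.4399)) = 0.213.
μ = 3.398 − (-0.4399)·0.213 = 3.491.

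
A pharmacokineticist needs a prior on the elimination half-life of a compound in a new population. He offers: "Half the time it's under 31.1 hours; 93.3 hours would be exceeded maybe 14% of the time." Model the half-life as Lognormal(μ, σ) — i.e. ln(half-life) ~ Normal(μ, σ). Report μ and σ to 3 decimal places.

μ ≈ 3.437, σ ≈ 1.017

If T ~ Lognormal(μ,σ) then ln T ~ Normal(μ,σ), so the p-quantile of ln T is μ + z_p·σ.
ln(31.1) = 3.437 and ln(93.3) = 4.536; z_{0.5} = 0, z_{0.86} = 1.08.
σ = (4.536 − 3.437)/(1.08 − (0)) = 1.017.
μ = 3.437 − (0)·1.017 = 3.437.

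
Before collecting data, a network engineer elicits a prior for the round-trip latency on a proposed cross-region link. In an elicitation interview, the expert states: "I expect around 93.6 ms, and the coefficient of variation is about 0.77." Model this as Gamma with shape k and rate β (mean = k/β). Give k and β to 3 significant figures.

For Gamma(k, rate β): mean = k/β, variance = k/β², so CV = 1/√k.
CV = 0.77, hence k = 1/CV² = 1.69.
Then β = k/mean = 1.69/93.6 = 0.018.

k ≈ 1.69, β ≈ 0.018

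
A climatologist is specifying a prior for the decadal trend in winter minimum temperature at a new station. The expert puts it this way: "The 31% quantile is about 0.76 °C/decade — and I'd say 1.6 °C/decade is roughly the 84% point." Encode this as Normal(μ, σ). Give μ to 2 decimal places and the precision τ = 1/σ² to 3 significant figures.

For Normal(μ,σ), the p-quantile is μ + z_p·σ. Here z_{0.31} = -0.4959, z_{0.84} = 0.9945.
So 0.76 = μ − 0.4959σ and 1.6 = μ + 0.9945σ.
Subtracting: σ = (1.6 − 0.76)/(0.9945 − (-0.4959)) = 0.56.
Then μ = 0.76 − (-0.4959)·0.56 = 1.04.
Precision τ = 1/σ² = 1/0.5636² = 3.15.

μ = 1.04, τ = 3.15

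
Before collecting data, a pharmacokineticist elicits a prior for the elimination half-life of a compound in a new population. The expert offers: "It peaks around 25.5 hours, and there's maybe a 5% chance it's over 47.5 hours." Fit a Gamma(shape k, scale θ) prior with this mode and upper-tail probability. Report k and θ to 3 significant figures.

k ≈ 8.19, θ ≈ 3.55

Gamma(k,θ) with k>1 has mode (k−1)θ, so θ = 25.5/(k−1).
Need P(X < 47.5) = 0.95 with θ tied to k this way. Start at k = 2, θ = 25.5: P(X<47.5) ≈ 0.556.
Too low — raise k to concentrate. Iterating converges to k ≈ 8.19.
Then θ = 25.5/(8.19−1) ≈ 3.55.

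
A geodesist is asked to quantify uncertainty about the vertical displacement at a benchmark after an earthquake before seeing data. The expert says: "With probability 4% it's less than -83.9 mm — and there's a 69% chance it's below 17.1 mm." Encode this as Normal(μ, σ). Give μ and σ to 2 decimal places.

μ = -5.19, σ = 44.96

For Normal(μ,σ), the p-quantile is μ + z_p·σ. Here z_{0.04} = -1.751, z_{0.69} = 0.4959.
So -83.9 = μ − 1.751σ and 17.1 = μ + 0.4959σ.
Subtracting: σ = (17.1 − -83.9)/(0.4959 − (-1.751)) = 44.96.
Then μ = -83.9 − (-1.751)·44.96 = -5.19.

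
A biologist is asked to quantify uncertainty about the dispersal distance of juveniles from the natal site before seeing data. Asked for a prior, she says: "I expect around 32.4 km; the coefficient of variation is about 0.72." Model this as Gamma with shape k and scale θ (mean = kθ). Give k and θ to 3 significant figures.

For Gamma(k, scale θ): mean = kθ, variance = kθ², so CV = 1/√k.
CV = 0.72, hence k = 1/CV² = 1.93.
Then θ = mean/k = 32.4/1.93 = 16.8.

k ≈ 1.93, θ ≈ 16.8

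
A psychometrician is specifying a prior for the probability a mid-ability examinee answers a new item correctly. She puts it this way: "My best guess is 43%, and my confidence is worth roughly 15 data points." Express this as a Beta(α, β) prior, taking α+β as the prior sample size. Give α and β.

Under the effective-sample-size interpretation, Beta(α, β) has prior mean α/(α+β) and prior sample size α+β.
So α+β = 15 and α/(α+β) = 0.43, giving α = 0.43·15 = 6.45 and β = 15 − 6.45 = 8.55.

α = 6.45, β = 8.55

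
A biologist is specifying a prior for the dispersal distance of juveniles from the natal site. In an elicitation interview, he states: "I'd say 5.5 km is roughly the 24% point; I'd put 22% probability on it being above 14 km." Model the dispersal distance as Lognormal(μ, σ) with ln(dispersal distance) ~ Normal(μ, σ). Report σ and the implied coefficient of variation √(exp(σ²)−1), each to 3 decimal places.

If T ~ Lognormal(μ,σ) then ln T ~ Normal(μ,σ), so the p-quantile of ln T is μ + z_p·σ.
ln(5.5) = 1.705 and ln(14) = 2.639; z_{0.24} = -0.7063, z_{0.78} = 0.7722.
σ = (2.639 − 1.705)/(0.7722 − (-0.7063)) = 0.632.
μ = 1.705 − (-0.7063)·0.632 = 2.151.
CV = √(exp(σ²)−1) = √(exp(0.3993)−1) = 0.701.

σ ≈ 0.632, CV ≈ 0.701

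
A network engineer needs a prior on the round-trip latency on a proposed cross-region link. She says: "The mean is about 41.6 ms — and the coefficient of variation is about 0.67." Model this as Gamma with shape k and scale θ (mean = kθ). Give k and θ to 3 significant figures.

For Gamma(k, scale θ): mean = kθ, variance = kθ², so CV = 1/√k.
CV = 0.67, hence k = 1/CV² = 2.23.
Then θ = mean/k = 41.6/2.23 = 18.7.

k ≈ 2.23, θ ≈ 18.7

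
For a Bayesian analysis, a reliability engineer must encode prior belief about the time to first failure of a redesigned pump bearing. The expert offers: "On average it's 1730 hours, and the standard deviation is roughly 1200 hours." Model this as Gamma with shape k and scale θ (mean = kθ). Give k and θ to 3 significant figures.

k ≈ 2.08, θ ≈ 832

For Gamma(k, scale θ): mean = kθ, variance = kθ², so CV = 1/√k.
CV = SD/mean = 1200/1730 = 0.6936, hence k = 1/CV² = 2.08.
Then θ = mean/k = 1730/2.08 = 832.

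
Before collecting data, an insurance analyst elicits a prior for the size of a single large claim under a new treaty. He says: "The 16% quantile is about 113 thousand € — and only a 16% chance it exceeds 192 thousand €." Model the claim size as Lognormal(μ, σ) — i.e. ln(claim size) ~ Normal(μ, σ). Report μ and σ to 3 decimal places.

If T ~ Lognormal(μ,σ) then ln T ~ Normal(μ,σ), so the p-quantile of ln T is μ + z_p·σ.
ln(113) = 4.727 and ln(192) = 5.257; z_{0.16} = -0.9945, z_{0.84} = 0.9945.
σ = (5.257 − 4.727)/(0.9945 − (-0.9945)) = 0.267.
μ = 4.727 − (-0.9945)·0.267 = 4.992.

μ ≈ 4.992, σ ≈ 0.267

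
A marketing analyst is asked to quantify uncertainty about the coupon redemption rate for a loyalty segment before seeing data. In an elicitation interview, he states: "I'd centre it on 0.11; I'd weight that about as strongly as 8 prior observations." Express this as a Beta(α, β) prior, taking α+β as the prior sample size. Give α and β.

Under the effective-sample-size interpretation, Beta(α, β) has prior mean α/(α+β) and prior sample size α+β.
So α+β = 8 and α/(α+β) = 0.11, giving α = 0.11·8 = 0.88 and β = 8 − 0.88 = 7.12.

α = 0.88, β = 7.12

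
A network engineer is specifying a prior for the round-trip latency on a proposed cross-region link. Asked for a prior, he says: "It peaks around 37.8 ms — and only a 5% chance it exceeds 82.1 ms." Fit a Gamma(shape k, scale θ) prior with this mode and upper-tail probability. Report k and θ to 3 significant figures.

Gamma(k,θ) with k>1 has mode (k−1)θ, so θ = 37.8/(k−1).
Need P(X < 82.1) = 0.95 with θ tied to k this way. Start at k = 2, θ = 37.8: P(X<82.1) ≈ 0.639.
Too low — raise k to concentrate. Iterating converges to k ≈ 5.58.
Then θ = 37.8/(5.58−1) ≈ 8.26.

k ≈ 5.58, θ ≈ 8.26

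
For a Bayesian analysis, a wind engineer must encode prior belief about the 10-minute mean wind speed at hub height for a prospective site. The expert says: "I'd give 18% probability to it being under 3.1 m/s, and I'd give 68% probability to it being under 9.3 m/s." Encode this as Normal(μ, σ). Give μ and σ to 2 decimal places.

For Normal(μ,σ), the p-quantile is μ + z_p·σ. Here z_{0.18} = -0.9154, z_{0.68} = 0.4677.
So 3.1 = μ − 0.9154σ and 9.3 = μ + 0.4677σ.
Subtracting: σ = (9.3 − 3.1)/(0.4677 − (-0.9154)) = 4.48.
Then μ = 3.1 − (-0.9154)·4.48 = 7.20.

μ = 7.20, σ = 4.48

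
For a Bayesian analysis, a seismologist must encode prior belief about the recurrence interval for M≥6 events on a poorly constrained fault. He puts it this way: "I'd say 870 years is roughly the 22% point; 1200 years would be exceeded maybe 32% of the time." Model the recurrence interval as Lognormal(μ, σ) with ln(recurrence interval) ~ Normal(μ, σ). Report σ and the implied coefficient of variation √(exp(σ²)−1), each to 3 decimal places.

σ ≈ 0.259, CV ≈ 0.264

If T ~ Lognormal(μ,σ) then ln T ~ Normal(μ,σ), so the p-quantile of ln T is μ + z_p·σ.
ln(870) = 6.768 and ln(1200) = 7.09; z_{0.22} = -0.7722, z_{0.68} = 0.4677.
σ = (7.09 − 6.768)/(0.4677 − (-0.7722)) = 0.259.
μ = 6.768 − (-0.7722)·0.259 = 6.969.
CV = √(exp(σ²)−1) = √(exp(0.0673)−1) = 0.264.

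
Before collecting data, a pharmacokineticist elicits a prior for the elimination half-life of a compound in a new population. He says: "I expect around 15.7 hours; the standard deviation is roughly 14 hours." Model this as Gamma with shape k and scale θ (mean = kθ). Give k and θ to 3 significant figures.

k ≈ 1.26, θ ≈ 12.5

For Gamma(k, scale θ): mean = kθ, variance = kθ², so CV = 1/√k.
CV = SD/mean = 14/15.7 = 0.8917, hence k = 1/CV² = 1.26.
Then θ = mean/k = 15.7/1.26 = 12.5.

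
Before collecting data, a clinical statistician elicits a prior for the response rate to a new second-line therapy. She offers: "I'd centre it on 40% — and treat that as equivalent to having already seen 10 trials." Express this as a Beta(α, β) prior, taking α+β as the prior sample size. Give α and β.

Under the effective-sample-size interpretation, Beta(α, β) has prior mean α/(α+β) and prior sample size α+β.
So α+β = 10 and α/(α+β) = 0.4, giving α = 0.4·10 = 4 and β = 10 − 4 = 6.

α = 4, β = 6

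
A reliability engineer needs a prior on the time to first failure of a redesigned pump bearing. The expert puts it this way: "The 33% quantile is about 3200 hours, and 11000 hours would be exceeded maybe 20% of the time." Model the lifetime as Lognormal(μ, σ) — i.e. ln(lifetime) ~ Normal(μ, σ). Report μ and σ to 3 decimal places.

If T ~ Lognormal(μ,σ) then ln T ~ Normal(μ,σ), so the p-quantile of ln T is μ + z_p·σ.
ln(3200) = 8.071 and ln(11000) = 9.306; z_{0.33} = -0.4399, z_{0.8} = 0.8416.
σ = (9.306 − 8.071)/(0.8416 − (-0.4399)) = 0.963.
μ = 8.071 − (-0.4399)·0.963 = 8.495.

μ ≈ 8.495, σ ≈ 0.963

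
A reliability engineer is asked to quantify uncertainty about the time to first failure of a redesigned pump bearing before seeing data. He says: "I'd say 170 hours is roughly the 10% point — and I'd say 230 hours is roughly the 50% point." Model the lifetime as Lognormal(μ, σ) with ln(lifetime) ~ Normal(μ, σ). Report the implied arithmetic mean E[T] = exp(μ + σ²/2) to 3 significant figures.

If T ~ Lognormal(μ,σ) then ln T ~ Normal(μ,σ), so the p-quantile of ln T is μ + z_p·σ.
ln(170) = 5.136 and ln(230) = 5.438; z_{0.1} = -1.282, z_{0.5} = 0.
σ = (5.438 − 5.136)/(0 − (-1.282)) = 0.236.
μ = 5.136 − (-1.282)·0.236 = 5.438.
E[T] = exp(μ + σ²/2) = exp(5.438 + 0.0278) = 236 hours.

E[T] ≈ 236 hours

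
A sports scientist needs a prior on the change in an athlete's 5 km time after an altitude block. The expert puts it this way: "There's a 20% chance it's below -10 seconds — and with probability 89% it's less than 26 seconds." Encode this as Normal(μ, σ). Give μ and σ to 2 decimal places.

The p-quantile of Normal(μ,σ) is μ + z_p·σ, with z_{0.2} = -0.8416 and z_{0.89} = 1.227.
Eliminate σ: μ = (z₂·x₁ − z₁·x₂)/(z₂ − z₁) = (1.227·-10 − (-0.8416)·26)/2.068 = 4.65.
Then σ = (x₂ − x₁)/(z₂ − z₁) = (26 − -10)/2.068 = 17.41.

μ = 4.65, σ = 17.41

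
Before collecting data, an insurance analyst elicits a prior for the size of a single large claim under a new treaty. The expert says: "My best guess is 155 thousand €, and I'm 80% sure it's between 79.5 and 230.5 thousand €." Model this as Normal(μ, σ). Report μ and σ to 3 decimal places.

μ = 155.000, σ = 58.913

A symmetric 80% interval runs μ ± z·σ with z = 1.282.
Half-width = 75.5, so σ = 75.5/1.282 = 58.913.
μ is the stated best guess, 155.000.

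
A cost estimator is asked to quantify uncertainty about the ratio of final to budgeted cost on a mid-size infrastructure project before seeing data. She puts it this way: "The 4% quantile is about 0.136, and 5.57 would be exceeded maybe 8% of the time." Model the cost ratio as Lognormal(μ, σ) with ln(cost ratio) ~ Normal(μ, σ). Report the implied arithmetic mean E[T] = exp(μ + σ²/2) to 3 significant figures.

If T ~ Lognormal(μ,σ) then ln T ~ Normal(μ,σ), so the p-quantile of ln T is μ + z_p·σ.
ln(0.136) = -1.995 and ln(5.57) = 1.717; z_{0.04} = -1.751, z_{0.92} = 1.405.
σ = (1.717 − -1.995)/(1.405 − (-1.751)) = 1.176.
μ = -1.995 − (-1.751)·1.176 = 0.064.
E[T] = exp(μ + σ²/2) = exp(0.064 + 0.6920) = 2.13.

E[T] ≈ 2.13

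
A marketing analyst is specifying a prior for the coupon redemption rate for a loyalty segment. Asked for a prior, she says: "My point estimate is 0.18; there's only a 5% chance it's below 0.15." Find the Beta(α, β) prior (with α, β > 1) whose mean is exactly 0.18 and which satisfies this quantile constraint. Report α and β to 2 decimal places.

α ≈ 75.14, β ≈ 342.32

With mean 0.18 fixed, write α = 0.18s, β = 0.82s where s = α+β.
Need P(θ < 0.15) = 0.05 under Beta(0.18s, 0.82s). Normal approximation: (q−m)/√(m(1−m)/s) ≈ z_{0.05} = -1.64, so s ≈ 0.18·0.82·(-1.64)²/(0.15−0.18)² = 443.7.
At s = 443.7: P(θ<0.15) ≈ 0.045. Adjusting to match 0.05 gives s ≈ 417.47.
So α = 0.18·417.47 ≈ 75.14, β = 0.82·417.47 ≈ 342.32.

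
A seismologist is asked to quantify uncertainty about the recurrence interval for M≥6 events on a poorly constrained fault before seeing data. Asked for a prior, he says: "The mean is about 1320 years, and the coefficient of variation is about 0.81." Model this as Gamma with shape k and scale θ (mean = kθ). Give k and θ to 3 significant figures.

For Gamma(k, scale θ): mean = kθ, variance = kθ², so CV = 1/√k.
CV = 0.81, hence k = 1/CV² = 1.52.
Then θ = mean/k = 1320/1.52 = 866.

k ≈ 1.52, θ ≈ 866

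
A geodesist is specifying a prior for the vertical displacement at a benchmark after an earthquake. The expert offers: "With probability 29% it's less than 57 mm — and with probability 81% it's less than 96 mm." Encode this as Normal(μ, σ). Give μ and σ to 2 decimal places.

μ = 72.08, σ = 27.25

The p-quantile of Normal(μ,σ) is μ + z_p·σ, with z_{0.29} = -0.5534 and z_{0.81} = 0.8779.
Eliminate σ: μ = (z₂·x₁ − z₁·x₂)/(z₂ − z₁) = (0.8779·57 − (-0.5534)·96)/1.431 = 72.08.
Then σ = (x₂ − x₁)/(z₂ − z₁) = (96 − 57)/1.431 = 27.25.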